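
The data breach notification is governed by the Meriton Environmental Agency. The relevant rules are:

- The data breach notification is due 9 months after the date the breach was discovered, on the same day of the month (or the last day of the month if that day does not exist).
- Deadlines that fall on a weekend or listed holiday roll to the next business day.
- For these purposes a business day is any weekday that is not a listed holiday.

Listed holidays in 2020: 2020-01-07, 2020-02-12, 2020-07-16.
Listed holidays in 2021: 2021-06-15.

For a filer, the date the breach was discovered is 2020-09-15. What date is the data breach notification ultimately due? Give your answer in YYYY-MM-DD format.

2021-06-16

9 months after 2020-09-15, on the same day of the month, is 2021-06-15.
2021-06-15 falls on a listed holiday. Rolling to the next business day gives 2021-06-16, a Wednesday.
So the filing is due 2021-06-16.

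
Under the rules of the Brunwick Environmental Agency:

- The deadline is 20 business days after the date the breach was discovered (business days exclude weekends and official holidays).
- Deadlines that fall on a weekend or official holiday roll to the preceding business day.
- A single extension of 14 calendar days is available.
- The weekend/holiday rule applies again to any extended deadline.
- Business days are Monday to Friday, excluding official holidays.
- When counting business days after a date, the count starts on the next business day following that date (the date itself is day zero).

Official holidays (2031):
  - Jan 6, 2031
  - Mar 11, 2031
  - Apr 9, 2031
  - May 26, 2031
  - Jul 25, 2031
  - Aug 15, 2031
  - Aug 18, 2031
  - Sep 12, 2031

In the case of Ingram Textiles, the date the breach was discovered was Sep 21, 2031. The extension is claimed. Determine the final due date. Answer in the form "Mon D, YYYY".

Oct 31, 2031

Starting the day after Sep 21, 2031 and counting 20 business days lands on Oct 17, 2031.
Since Oct 17, 2031 is a Friday and not a holiday, the date is unchanged.
The 14-calendar-day extension moves the deadline from Oct 17, 2031 to Oct 31, 2031.
Oct 31, 2031 is a Friday and not a listed holiday, so it stands.
Final deadline: Oct 31, 2031.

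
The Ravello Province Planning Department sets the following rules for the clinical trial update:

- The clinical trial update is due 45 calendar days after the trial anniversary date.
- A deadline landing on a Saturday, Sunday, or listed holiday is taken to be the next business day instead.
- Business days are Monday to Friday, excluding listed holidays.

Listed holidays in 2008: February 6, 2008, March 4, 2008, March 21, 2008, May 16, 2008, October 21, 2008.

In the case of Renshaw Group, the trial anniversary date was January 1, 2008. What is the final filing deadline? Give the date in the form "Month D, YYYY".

February 15, 2008

45 calendar days after January 1, 2008 is February 15, 2008.
Since February 15, 2008 is a Friday and not a holiday, the date is unchanged.
Deadline: February 15, 2008.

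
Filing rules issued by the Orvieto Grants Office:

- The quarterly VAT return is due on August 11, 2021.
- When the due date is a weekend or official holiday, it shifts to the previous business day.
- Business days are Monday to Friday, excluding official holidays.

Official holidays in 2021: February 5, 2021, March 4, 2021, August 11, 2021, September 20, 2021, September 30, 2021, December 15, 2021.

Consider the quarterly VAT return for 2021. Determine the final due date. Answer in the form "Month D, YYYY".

August 10, 2021

The statutory due date is August 11, 2021.
August 11, 2021 is a listed holiday; the preceding business day is August 10, 2021 (Tuesday).
Deadline: August 10, 2021.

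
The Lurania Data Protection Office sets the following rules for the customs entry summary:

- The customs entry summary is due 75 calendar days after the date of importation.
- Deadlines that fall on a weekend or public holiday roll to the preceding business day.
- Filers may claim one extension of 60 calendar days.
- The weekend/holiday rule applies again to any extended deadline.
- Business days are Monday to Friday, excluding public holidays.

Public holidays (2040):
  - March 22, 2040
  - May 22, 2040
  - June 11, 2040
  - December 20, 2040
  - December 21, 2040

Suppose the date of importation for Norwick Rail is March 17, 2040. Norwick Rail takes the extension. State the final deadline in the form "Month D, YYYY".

75 calendar days after March 17, 2040 is May 31, 2040.
May 31, 2040 (Thursday) is already a business day.
Applying the 60-calendar-day extension: May 31, 2040 + 60 days = July 30, 2040.
July 30, 2040 falls on a Monday, which is a business day, so no adjustment is needed.
So the filing is due July 30, 2040.

July 30, 2040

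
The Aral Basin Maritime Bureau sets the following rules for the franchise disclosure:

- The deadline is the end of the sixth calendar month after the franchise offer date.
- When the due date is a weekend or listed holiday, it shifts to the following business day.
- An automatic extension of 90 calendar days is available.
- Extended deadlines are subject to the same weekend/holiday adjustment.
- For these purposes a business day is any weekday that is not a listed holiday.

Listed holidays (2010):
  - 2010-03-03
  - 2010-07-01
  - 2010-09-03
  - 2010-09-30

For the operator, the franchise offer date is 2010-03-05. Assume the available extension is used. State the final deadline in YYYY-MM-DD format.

6 months after 2010-03-05 falls in September 2010; the last day of that month is 2010-09-30.
2010-09-30 is a listed holiday; the next business day is 2010-10-01 (Friday).
With the 90-day extension, 2010-10-01 becomes 2010-12-30.
2010-12-30 is a Thursday and not a listed holiday, so it stands.
So the filing is due 2010-12-30.

2010-12-30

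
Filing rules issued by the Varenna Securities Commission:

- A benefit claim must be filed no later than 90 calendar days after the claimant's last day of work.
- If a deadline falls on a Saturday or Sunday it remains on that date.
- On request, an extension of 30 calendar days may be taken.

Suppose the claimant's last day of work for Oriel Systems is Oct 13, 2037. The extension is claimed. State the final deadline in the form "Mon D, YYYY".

Feb 10, 2038

Trigger date Oct 13, 2037 + 90 calendar days = Jan 11, 2038.
No adjustment is made for weekends or holidays, so Jan 11, 2038 stands.
The 30-calendar-day extension moves the deadline from Jan 11, 2038 to Feb 10, 2038.
Feb 10, 2038 is a Wednesday; no weekend or holiday adjustment applies.
So the filing is due Feb 10, 2038.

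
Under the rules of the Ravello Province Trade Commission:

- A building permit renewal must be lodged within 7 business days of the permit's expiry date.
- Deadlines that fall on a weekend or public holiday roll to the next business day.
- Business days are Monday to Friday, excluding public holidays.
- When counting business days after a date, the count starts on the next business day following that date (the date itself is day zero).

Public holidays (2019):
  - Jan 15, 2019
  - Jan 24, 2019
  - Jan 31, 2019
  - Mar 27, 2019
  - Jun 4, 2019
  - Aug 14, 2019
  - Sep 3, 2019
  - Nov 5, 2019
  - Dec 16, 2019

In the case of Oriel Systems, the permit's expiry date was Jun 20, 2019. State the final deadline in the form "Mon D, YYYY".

7 business days after Jun 20, 2019, excluding weekends and holidays, is Jul 1, 2019.
Jul 1, 2019 falls on a Monday, which is a business day, so no adjustment is needed.
Final deadline: Jul 1, 2019.

Jul 1, 2019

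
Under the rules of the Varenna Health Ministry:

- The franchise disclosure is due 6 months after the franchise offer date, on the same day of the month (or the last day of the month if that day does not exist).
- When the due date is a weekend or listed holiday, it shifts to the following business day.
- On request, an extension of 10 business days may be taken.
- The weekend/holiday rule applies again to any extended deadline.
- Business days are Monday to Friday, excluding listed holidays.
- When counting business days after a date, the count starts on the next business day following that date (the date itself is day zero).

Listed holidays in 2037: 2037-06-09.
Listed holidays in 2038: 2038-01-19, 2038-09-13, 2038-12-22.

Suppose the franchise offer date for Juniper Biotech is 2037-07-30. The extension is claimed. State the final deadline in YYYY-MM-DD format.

Moving 6 months forward from 2037-07-30 on the corresponding day gives 2038-01-30.
2038-01-30 is a Saturday, so it moves to the next business day, 2038-02-01 (Monday).
Counting 10 further business days from 2038-02-01 reaches 2038-02-15.
2038-02-15 is a Monday and not a listed holiday, so it stands.
So the filing is due 2038-02-15.

2038-02-15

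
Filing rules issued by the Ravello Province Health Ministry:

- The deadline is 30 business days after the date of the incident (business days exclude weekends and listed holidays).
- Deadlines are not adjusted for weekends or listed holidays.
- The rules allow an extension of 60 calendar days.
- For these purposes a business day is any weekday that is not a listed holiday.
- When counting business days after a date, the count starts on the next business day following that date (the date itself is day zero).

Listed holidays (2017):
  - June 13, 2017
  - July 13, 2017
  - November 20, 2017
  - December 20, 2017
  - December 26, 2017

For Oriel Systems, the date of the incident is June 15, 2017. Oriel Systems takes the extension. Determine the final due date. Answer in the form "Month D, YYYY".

September 26, 2017

Counting 30 business days after June 15, 2017 (skipping weekends and listed holidays) reaches July 28, 2017.
July 28, 2017 falls on a Friday. The rules make no weekend/holiday allowance, so it remains July 28, 2017.
The 60-calendar-day extension moves the deadline from July 28, 2017 to September 26, 2017.
September 26, 2017 falls on a Tuesday. The rules make no weekend/holiday allowance, so it remains September 26, 2017.
Final deadline: September 26, 2017.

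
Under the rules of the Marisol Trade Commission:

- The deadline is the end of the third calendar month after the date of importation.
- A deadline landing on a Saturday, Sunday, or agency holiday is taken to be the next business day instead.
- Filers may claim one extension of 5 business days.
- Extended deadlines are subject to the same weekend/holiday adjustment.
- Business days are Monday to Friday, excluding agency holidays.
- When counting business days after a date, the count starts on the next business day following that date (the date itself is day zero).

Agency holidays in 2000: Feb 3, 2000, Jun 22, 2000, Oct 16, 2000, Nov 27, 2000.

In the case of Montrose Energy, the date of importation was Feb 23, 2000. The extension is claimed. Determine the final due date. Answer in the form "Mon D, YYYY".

Jun 7, 2000

3 months after Feb 23, 2000 is May 2000; that month ends on May 31, 2000.
May 31, 2000 (Wednesday) is already a business day.
The 5-business-day extension runs from May 31, 2000 to Jun 7, 2000.
Since Jun 7, 2000 is a Wednesday and not a holiday, the date is unchanged.
Final deadline: Jun 7, 2000.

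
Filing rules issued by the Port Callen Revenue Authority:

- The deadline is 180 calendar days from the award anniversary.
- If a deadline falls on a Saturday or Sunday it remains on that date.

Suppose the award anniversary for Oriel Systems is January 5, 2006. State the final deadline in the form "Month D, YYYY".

From January 5, 2006, 180 calendar days later is July 4, 2006.
July 4, 2006 falls on a Tuesday. The rules make no weekend/holiday allowance, so it remains July 4, 2006.
Final deadline: July 4, 2006.

July 4, 2006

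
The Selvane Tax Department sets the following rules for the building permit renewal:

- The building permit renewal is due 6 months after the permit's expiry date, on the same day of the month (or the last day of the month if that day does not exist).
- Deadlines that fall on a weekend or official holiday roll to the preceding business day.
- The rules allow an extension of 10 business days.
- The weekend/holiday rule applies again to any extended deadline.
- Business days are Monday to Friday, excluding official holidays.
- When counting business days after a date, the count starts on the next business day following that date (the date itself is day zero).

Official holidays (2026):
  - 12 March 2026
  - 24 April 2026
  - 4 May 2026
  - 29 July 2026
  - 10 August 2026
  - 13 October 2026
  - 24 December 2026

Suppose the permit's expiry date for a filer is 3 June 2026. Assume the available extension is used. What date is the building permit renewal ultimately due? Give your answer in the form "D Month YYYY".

17 December 2026

Moving 6 months forward from 3 June 2026 on the corresponding day gives 3 December 2026.
3 December 2026 falls on a Thursday, which is a business day, so no adjustment is needed.
Counting 10 further business days from 3 December 2026 reaches 17 December 2026.
17 December 2026 (Thursday) is already a business day.
So the filing is due 17 December 2026.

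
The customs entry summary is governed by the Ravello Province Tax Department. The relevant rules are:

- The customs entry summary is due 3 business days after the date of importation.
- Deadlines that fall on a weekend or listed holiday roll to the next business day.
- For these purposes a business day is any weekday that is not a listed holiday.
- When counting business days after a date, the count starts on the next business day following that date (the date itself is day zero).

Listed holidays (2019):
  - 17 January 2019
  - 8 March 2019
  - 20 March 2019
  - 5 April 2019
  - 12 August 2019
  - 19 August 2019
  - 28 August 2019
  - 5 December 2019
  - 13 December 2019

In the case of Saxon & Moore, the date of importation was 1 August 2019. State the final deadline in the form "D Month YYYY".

Counting 3 business days after 1 August 2019 (skipping weekends and listed holidays) reaches 6 August 2019.
6 August 2019 falls on a Tuesday, which is a business day, so no adjustment is needed.
So the filing is due 6 August 2019.

6 August 2019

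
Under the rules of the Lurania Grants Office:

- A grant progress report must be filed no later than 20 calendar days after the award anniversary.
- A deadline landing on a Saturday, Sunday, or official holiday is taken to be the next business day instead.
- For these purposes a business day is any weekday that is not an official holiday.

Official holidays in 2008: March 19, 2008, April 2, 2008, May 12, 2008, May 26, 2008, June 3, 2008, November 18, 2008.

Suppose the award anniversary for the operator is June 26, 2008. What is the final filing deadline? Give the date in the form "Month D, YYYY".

Adding 20 calendar days to June 26, 2008 gives July 16, 2008.
July 16, 2008 (Wednesday) is already a business day.
So the filing is due July 16, 2008.

July 16, 2008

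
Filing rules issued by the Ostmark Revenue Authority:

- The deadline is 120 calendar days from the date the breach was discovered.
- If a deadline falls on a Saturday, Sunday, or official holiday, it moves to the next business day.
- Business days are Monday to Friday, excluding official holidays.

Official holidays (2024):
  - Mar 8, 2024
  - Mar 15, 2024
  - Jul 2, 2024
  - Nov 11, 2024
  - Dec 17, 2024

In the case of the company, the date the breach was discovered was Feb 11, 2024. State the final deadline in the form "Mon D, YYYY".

120 calendar days after Feb 11, 2024 is Jun 10, 2024.
Jun 10, 2024 (Monday) is already a business day.
Final deadline: Jun 10, 2024.

Jun 10, 2024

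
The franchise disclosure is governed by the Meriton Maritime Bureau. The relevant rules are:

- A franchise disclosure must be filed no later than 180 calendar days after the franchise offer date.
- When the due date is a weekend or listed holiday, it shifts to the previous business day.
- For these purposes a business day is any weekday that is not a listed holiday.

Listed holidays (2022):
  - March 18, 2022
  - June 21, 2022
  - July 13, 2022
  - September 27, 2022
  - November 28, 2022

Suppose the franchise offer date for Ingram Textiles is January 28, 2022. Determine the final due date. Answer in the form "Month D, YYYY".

July 27, 2022

Trigger date January 28, 2022 + 180 calendar days = July 27, 2022.
July 27, 2022 is a Wednesday and not a listed holiday, so it stands.
The final due date is July 27, 2022.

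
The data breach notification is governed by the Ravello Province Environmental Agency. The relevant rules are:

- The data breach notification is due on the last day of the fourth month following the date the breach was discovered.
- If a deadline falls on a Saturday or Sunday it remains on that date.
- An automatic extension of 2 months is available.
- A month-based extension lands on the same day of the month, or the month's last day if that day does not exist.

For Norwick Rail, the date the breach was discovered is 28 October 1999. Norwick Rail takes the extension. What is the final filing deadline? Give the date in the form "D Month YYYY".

The fourth month after 28 October 1999 is February 2000, whose last day is 29 February 2000.
No adjustment is made for weekends or holidays, so 29 February 2000 stands.
Applying the 2 months extension: 2 months after 29 February 2000 is 29 April 2000.
29 April 2000 is a Saturday; no weekend or holiday adjustment applies.
The final due date is 29 April 2000.

29 April 2000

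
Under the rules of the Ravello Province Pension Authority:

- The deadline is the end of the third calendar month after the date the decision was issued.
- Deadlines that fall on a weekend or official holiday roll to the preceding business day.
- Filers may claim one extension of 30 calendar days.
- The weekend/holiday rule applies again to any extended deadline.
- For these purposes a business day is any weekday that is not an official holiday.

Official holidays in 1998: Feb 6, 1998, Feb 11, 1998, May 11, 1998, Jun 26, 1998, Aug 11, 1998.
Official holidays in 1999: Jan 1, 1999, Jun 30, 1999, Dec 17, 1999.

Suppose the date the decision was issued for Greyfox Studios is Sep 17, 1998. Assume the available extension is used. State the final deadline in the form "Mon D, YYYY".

Jan 29, 1999

The third month after Sep 17, 1998 is December 1998, whose last day is Dec 31, 1998.
Since Dec 31, 1998 is a Thursday and not a holiday, the date is unchanged.
Add the 30 calendar-day extension to Dec 31, 1998: Jan 30, 1999.
Jan 30, 1999 is a Saturday; the preceding business day is Jan 29, 1999 (Friday).
So the filing is due Jan 29, 1999.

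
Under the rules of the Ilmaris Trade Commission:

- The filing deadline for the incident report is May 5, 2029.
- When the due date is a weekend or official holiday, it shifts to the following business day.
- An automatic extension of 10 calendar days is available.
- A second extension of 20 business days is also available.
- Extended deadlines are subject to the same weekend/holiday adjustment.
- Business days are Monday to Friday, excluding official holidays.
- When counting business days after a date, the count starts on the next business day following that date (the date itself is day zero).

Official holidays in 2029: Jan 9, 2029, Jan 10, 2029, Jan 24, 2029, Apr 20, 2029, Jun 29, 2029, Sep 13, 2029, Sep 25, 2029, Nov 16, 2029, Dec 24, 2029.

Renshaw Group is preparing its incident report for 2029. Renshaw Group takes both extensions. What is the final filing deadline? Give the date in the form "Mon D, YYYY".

The stated deadline is May 5, 2029.
May 5, 2029 is a Saturday; the next business day is May 7, 2029 (Monday).
The 10-calendar-day extension moves the deadline from May 7, 2029 to May 17, 2029.
May 17, 2029 (Thursday) is already a business day.
Counting 20 further business days from May 17, 2029 reaches Jun 14, 2029.
Jun 14, 2029 (Thursday) is already a business day.
Deadline: Jun 14, 2029.

Jun 14, 2029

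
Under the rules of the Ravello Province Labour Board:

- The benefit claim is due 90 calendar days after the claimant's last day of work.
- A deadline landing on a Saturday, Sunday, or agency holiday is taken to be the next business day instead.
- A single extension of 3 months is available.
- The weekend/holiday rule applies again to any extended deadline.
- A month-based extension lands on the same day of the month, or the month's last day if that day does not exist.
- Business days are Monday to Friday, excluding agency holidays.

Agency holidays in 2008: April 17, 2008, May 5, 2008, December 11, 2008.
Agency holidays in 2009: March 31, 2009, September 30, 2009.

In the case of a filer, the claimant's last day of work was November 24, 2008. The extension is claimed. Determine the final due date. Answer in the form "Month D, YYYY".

May 25, 2009

90 calendar days after November 24, 2008 is February 22, 2009.
February 22, 2009 is a Sunday; the next business day is February 23, 2009 (Monday).
Add 3 months to February 23, 2009: May 23, 2009.
May 23, 2009 is a Saturday; the next business day is May 25, 2009 (Monday).
Final deadline: May 25, 2009.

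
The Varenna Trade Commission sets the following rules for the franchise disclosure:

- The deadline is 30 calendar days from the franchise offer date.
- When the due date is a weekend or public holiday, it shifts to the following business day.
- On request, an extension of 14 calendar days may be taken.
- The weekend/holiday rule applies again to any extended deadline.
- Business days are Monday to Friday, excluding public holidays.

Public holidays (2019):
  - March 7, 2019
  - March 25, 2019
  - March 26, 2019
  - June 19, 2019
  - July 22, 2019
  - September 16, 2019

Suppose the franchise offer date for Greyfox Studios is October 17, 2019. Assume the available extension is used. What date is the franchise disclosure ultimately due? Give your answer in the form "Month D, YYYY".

Adding 30 calendar days to October 17, 2019 gives November 16, 2019.
November 16, 2019 falls on a Saturday. Rolling to the next business day gives November 18, 2019, a Monday.
Applying the 14-calendar-day extension: November 18, 2019 + 14 days = December 2, 2019.
Since December 2, 2019 is a Monday and not a holiday, the date is unchanged.
Deadline: December 2, 2019.

December 2, 2019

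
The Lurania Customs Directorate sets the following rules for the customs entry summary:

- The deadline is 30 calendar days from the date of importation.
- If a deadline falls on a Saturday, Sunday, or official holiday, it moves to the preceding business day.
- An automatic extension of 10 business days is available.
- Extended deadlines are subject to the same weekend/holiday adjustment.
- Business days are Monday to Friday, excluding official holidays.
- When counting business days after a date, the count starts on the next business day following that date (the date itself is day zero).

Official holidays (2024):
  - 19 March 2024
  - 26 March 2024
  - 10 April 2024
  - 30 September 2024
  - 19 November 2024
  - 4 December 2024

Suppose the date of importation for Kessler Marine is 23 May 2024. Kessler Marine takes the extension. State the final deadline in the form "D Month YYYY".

From 23 May 2024, 30 calendar days later is 22 June 2024.
22 June 2024 falls on a Saturday. Rolling to the preceding business day gives 21 June 2024, a Friday.
Applying the 10-business-day extension: 10 business days after 21 June 2024 is 5 July 2024.
5 July 2024 is a Friday and not a listed holiday, so it stands.
The final due date is 5 July 2024.

5 July 2024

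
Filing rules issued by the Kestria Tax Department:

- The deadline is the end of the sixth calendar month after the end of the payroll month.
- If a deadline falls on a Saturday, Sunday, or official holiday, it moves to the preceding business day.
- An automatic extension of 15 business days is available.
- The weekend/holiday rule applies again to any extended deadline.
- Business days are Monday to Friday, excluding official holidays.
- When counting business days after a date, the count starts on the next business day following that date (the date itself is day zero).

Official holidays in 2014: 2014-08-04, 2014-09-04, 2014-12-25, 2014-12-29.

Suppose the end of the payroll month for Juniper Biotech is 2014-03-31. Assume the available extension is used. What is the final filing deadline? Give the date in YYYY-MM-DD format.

2014-10-21

6 months after 2014-03-31 falls in September 2014; the last day of that month is 2014-09-30.
2014-09-30 (Tuesday) is already a business day.
Applying the 15-business-day extension: 15 business days after 2014-09-30 is 2014-10-21.
Since 2014-10-21 is a Tuesday and not a holiday, the date is unchanged.
The final due date is 2014-10-21.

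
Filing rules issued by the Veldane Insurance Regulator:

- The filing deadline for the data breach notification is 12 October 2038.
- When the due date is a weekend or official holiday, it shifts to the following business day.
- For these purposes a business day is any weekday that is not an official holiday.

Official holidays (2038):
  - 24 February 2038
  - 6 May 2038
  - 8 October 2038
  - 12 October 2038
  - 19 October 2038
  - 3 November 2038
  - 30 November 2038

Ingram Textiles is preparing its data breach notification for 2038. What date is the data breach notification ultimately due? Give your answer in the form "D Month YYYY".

The stated deadline is 12 October 2038.
12 October 2038 is a listed holiday; the next business day is 13 October 2038 (Wednesday).
Deadline: 13 October 2038.

13 October 2038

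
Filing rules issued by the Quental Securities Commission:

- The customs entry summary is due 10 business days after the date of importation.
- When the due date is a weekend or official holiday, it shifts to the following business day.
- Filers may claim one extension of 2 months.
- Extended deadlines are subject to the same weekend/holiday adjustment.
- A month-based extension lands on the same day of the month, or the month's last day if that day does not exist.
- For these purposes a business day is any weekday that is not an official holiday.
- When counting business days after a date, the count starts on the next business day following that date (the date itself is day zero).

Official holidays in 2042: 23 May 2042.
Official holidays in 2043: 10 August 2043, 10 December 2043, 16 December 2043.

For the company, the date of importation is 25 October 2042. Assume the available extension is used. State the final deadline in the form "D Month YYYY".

10 business days after 25 October 2042, excluding weekends and holidays, is 7 November 2042.
7 November 2042 is a Friday and not a listed holiday, so it stands.
Add 2 months to 7 November 2042: 7 January 2043.
7 January 2043 (Wednesday) is already a business day.
Final deadline: 7 January 2043.

7 January 2043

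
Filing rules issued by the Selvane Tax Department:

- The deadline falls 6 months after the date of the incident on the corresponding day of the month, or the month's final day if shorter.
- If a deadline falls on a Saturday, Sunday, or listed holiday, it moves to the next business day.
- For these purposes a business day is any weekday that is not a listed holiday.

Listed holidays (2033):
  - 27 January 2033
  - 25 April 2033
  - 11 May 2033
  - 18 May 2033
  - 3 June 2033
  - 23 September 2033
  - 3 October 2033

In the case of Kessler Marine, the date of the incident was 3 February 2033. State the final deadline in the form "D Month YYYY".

3 August 2033

6 months after 3 February 2033, on the same day of the month, is 3 August 2033.
3 August 2033 falls on a Wednesday, which is a business day, so no adjustment is needed.
Deadline: 3 August 2033.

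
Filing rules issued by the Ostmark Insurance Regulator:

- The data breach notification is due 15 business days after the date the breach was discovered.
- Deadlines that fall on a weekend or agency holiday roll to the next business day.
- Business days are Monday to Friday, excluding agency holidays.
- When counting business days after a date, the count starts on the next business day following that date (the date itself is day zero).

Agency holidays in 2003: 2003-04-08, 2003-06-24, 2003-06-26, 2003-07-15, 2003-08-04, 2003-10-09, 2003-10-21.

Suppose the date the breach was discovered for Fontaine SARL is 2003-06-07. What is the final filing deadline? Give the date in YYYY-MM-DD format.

15 business days after 2003-06-07, excluding weekends and holidays, is 2003-07-01.
2003-07-01 is a Tuesday and not a listed holiday, so it stands.
So the filing is due 2003-07-01.

2003-07-01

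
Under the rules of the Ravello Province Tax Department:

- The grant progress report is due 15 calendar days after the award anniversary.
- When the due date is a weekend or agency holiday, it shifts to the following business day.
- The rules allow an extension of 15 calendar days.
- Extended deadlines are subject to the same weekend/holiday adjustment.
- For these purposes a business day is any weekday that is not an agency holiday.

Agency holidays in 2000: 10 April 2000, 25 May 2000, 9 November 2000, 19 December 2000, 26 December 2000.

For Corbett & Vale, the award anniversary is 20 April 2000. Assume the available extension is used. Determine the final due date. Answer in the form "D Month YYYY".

22 May 2000

15 calendar days after 20 April 2000 is 5 May 2000.
5 May 2000 (Friday) is already a business day.
With the 15-day extension, 5 May 2000 becomes 20 May 2000.
Because 20 May 2000 is a Saturday, the deadline becomes 22 May 2000 (Monday).
The final due date is 22 May 2000.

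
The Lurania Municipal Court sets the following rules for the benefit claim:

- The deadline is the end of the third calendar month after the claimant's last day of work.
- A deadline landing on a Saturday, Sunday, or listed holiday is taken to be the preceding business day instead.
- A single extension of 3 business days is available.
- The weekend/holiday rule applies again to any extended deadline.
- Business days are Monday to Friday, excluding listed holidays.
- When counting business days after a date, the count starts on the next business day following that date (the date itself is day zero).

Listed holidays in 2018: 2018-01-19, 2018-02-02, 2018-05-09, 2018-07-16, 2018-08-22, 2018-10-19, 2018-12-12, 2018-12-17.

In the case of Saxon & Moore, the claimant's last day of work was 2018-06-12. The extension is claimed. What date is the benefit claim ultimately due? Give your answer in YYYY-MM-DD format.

2018-10-03

3 months after 2018-06-12 falls in September 2018; the last day of that month is 2018-09-30.
2018-09-30 falls on a Sunday. Rolling to the preceding business day gives 2018-09-28, a Friday.
Counting 3 further business days from 2018-09-28 reaches 2018-10-03.
Since 2018-10-03 is a Wednesday and not a holiday, the date is unchanged.
Final deadline: 2018-10-03.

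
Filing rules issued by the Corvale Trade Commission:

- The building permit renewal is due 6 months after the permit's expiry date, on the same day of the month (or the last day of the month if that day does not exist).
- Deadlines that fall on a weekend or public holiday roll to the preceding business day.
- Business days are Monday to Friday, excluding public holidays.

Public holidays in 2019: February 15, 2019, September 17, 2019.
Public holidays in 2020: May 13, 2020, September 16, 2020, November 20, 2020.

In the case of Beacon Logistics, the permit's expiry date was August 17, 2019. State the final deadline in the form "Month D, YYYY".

6 months from August 17, 2019 is February 17, 2020.
February 17, 2020 is a Monday and not a listed holiday, so it stands.
Final deadline: February 17, 2020.

February 17, 2020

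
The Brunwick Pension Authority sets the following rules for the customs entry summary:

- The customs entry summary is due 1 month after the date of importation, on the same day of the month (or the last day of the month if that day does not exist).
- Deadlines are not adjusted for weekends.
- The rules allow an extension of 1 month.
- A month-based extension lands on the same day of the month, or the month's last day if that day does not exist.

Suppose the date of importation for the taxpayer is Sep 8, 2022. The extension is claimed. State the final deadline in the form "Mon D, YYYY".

Nov 8, 2022

1 month after Sep 8, 2022, on the same day of the month, is Oct 8, 2022.
Oct 8, 2022 falls on a Saturday. The rules make no weekend/holiday allowance, so it remains Oct 8, 2022.
Applying the 1 month extension: 1 month after Oct 8, 2022 is Nov 8, 2022.
Nov 8, 2022 is a Tuesday; no weekend or holiday adjustment applies.
Final deadline: Nov 8, 2022.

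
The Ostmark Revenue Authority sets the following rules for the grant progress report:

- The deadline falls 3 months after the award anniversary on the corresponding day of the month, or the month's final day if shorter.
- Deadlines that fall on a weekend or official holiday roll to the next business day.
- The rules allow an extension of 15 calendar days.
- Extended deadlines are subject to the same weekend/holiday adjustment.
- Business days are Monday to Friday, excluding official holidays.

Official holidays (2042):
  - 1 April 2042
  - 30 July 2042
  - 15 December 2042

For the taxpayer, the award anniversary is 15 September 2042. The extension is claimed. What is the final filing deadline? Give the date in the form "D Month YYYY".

3 months from 15 September 2042 is 15 December 2042.
Because 15 December 2042 is a listed holiday, the deadline becomes 16 December 2042 (Tuesday).
Applying the 15-calendar-day extension: 16 December 2042 + 15 days = 31 December 2042.
31 December 2042 is a Wednesday and not a listed holiday, so it stands.
Deadline: 31 December 2042.

31 December 2042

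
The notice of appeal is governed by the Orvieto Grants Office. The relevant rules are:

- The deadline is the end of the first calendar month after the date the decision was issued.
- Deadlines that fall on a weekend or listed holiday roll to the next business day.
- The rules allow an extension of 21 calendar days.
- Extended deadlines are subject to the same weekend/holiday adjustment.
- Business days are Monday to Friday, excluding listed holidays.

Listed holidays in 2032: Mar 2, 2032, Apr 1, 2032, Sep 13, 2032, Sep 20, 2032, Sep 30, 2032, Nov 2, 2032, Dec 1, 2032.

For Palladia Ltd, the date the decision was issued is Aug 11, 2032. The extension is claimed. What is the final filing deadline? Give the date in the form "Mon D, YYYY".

Oct 22, 2032

1 month after Aug 11, 2032 is September 2032; that month ends on Sep 30, 2032.
Because Sep 30, 2032 is a listed holiday, the deadline becomes Oct 1, 2032 (Friday).
Applying the 21-calendar-day extension: Oct 1, 2032 + 21 days = Oct 22, 2032.
Oct 22, 2032 is a Friday and not a listed holiday, so it stands.
So the filing is due Oct 22, 2032.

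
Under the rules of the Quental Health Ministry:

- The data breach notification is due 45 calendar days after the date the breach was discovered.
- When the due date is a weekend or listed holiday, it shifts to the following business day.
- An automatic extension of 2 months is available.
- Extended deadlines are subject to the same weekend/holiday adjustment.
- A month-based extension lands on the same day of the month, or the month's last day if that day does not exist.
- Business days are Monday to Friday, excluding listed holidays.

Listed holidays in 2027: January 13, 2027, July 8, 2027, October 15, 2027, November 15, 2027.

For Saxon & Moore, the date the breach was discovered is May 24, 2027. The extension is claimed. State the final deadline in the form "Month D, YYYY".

45 calendar days after May 24, 2027 is July 8, 2027.
July 8, 2027 is a listed holiday; the next business day is July 9, 2027 (Friday).
The 2 months extension carries July 9, 2027 to September 9, 2027.
Since September 9, 2027 is a Thursday and not a holiday, the date is unchanged.
Final deadline: September 9, 2027.

September 9, 2027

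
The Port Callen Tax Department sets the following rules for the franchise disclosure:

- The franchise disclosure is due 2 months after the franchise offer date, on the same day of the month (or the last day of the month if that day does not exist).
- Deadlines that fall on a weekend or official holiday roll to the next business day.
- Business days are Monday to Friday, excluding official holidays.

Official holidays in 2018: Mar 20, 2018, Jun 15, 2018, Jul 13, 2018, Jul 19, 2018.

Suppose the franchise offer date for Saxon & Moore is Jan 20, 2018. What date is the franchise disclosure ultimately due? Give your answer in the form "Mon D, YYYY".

Mar 21, 2018

2 months from Jan 20, 2018 is Mar 20, 2018.
Mar 20, 2018 is a listed holiday, so it moves to the next business day, Mar 21, 2018 (Wednesday).
Final deadline: Mar 21, 2018.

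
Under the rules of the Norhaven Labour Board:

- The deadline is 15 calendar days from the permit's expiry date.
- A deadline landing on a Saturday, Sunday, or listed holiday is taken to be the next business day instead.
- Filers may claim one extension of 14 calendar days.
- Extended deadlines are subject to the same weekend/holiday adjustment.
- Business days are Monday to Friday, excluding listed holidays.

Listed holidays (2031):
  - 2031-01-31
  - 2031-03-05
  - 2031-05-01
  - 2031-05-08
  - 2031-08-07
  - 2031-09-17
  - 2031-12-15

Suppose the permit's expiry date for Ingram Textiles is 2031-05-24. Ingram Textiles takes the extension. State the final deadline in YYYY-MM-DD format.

2031-06-23

Adding 15 calendar days to 2031-05-24 gives 2031-06-08.
Because 2031-06-08 is a Sunday, the deadline becomes 2031-06-09 (Monday).
Add the 14 calendar-day extension to 2031-06-09: 2031-06-23.
2031-06-23 is a Monday and not a listed holiday, so it stands.
Deadline: 2031-06-23.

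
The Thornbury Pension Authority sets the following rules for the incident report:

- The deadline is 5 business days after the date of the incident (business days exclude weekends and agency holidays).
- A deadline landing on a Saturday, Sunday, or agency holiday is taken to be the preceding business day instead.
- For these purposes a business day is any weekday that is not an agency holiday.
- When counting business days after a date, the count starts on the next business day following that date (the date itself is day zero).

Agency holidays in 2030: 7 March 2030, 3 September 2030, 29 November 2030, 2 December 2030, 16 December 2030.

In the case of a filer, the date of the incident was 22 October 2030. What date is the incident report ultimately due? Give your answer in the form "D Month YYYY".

29 October 2030

Starting the day after 22 October 2030 and counting 5 business days lands on 29 October 2030.
29 October 2030 is a Tuesday and not a listed holiday, so it stands.
The final due date is 29 October 2030.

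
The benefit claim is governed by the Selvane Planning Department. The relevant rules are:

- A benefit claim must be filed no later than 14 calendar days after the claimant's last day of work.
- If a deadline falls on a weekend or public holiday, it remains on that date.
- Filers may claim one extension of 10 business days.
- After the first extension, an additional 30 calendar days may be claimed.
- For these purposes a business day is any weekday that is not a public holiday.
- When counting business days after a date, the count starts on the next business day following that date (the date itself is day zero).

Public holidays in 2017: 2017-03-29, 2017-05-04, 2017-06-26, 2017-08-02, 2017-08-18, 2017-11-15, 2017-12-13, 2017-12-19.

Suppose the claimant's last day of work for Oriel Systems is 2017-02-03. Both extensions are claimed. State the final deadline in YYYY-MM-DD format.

2017-04-02

From 2017-02-03, 14 calendar days later is 2017-02-17.
2017-02-17 is a Friday; no weekend or holiday adjustment applies.
Counting 10 further business days from 2017-02-17 reaches 2017-03-03.
No adjustment is made for weekends or holidays, so 2017-03-03 stands.
The 30-calendar-day extension moves the deadline from 2017-03-03 to 2017-04-02.
2017-04-02 is a Sunday; no weekend or holiday adjustment applies.
Deadline: 2017-04-02.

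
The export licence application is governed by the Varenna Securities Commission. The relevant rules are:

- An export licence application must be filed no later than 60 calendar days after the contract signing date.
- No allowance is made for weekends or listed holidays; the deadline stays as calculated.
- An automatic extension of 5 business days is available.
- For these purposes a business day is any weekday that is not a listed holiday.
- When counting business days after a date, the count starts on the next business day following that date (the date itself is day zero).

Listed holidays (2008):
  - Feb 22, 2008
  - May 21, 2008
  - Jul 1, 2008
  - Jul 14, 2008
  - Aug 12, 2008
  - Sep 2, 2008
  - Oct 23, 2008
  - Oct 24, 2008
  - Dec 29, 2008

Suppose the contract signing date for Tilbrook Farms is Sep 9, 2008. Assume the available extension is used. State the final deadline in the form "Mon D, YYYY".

From Sep 9, 2008, 60 calendar days later is Nov 8, 2008.
Nov 8, 2008 is a Saturday; no weekend or holiday adjustment applies.
Applying the 5-business-day extension: 5 business days after Nov 8, 2008 is Nov 14, 2008.
No adjustment is made for weekends or holidays, so Nov 14, 2008 stands.
Deadline: Nov 14, 2008.

Nov 14, 2008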